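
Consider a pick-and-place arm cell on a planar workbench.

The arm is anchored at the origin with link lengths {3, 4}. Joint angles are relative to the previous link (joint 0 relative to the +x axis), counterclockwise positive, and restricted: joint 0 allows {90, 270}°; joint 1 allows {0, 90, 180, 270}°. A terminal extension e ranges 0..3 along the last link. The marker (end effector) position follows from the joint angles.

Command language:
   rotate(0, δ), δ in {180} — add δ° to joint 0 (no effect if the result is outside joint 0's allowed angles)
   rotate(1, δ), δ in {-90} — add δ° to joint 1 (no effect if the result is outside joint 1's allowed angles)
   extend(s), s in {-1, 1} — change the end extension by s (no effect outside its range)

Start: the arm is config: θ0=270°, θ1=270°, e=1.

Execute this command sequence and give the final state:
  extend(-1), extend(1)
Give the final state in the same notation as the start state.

config: θ0=270°, θ1=270°, e=1

from: config: θ0=270°, θ1=270°, e=1
[1] after extend(-1): config: θ0=270°, θ1=270°, e=0
[2] after extend(1): config: θ0=270°, θ1=270°, e=1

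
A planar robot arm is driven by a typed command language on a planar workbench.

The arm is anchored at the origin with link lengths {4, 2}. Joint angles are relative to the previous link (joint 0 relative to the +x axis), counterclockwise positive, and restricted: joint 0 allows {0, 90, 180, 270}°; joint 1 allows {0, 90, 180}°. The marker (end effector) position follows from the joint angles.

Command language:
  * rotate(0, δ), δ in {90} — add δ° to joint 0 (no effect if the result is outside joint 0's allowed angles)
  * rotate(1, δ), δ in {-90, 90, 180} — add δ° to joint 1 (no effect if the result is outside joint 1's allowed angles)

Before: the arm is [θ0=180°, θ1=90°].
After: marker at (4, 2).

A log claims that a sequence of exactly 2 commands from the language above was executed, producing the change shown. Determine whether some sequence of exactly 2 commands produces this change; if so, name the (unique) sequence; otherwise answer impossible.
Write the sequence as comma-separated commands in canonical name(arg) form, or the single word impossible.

t0: [θ0=180°, θ1=90°]
[1] after rotate(0, 90): [θ0=270°, θ1=90°]
[2] after rotate(0, 90): [θ0=0°, θ1=90°]
all 16 alternatives checked — unique.

rotate(0, 90), rotate(0, 90)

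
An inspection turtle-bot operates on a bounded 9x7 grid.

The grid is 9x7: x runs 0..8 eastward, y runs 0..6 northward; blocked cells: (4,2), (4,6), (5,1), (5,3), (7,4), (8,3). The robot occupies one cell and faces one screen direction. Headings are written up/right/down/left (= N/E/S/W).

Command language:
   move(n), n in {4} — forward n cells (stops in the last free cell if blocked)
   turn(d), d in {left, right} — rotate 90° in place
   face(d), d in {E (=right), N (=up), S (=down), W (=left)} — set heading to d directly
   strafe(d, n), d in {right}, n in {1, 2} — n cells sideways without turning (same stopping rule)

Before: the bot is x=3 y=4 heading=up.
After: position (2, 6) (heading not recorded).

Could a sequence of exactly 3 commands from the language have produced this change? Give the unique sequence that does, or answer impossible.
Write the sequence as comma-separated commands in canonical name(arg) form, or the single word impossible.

move(4), face(S), strafe(right, 1)

key: running strafe(right, 1) before move(4) would end elsewhere — order is forced
from: x=3 y=4 heading=up
t=1 move(4) ⇒ x=3 y=6 heading=up
t=2 face(S) ⇒ x=3 y=6 heading=down
t=3 strafe(right, 1) ⇒ x=2 y=6 heading=down
uniquely the one of 729 3-step routes that fits.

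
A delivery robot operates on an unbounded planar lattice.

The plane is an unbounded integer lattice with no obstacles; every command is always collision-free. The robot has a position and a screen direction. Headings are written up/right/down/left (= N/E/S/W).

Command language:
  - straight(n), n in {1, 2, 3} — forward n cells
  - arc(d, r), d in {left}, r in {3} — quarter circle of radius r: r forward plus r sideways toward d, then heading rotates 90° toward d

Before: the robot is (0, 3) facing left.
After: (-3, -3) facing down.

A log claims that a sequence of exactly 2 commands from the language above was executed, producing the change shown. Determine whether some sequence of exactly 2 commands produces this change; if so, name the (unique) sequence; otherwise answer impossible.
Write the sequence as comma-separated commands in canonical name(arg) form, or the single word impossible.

arc(left, 3), straight(3)

key: order matters: swapping arc(left, 3) and straight(3) lands elsewhere
t0: (0, 3) facing left
t=1 arc(left, 3) ⇒ (-3, 0) facing down
t=2 straight(3) ⇒ (-3, -3) facing down
all 16 alternatives checked — unique.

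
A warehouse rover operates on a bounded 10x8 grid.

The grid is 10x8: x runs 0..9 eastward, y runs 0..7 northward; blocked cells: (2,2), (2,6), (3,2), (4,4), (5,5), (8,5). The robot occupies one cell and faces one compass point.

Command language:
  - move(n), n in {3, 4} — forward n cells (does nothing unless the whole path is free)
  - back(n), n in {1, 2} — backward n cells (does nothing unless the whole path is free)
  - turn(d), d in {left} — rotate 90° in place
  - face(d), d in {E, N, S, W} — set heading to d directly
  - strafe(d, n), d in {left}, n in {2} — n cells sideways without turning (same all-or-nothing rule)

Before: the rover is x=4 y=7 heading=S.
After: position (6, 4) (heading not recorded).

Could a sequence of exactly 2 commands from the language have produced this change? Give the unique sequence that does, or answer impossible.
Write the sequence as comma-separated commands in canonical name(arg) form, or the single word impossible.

strafe(left, 2), move(3)

key: running move(3) before strafe(left, 2) would end elsewhere — order is forced
initial: x=4 y=7 heading=S
1. strafe(left, 2) → x=6 y=7 heading=S
2. move(3) → x=6 y=4 heading=S
no rival 2-sequence matches.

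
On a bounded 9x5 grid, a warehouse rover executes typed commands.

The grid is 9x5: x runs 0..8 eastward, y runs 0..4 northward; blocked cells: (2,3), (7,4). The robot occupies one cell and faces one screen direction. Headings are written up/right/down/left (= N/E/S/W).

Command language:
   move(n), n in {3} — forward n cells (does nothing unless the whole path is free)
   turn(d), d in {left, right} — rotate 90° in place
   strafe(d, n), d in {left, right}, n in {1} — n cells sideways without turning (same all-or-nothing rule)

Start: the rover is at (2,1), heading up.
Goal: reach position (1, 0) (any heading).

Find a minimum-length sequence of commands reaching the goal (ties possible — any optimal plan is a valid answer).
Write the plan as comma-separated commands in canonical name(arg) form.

strafe(left, 1), turn(left), strafe(left, 1)

start: at (2,1), heading up
step 1 (strafe(left, 1)): at (1,1), heading up
step 2 (turn(left)): at (1,1), heading left
step 3 (strafe(left, 1)): at (1,0), heading left
no 2-step plan works, so 3 is optimal.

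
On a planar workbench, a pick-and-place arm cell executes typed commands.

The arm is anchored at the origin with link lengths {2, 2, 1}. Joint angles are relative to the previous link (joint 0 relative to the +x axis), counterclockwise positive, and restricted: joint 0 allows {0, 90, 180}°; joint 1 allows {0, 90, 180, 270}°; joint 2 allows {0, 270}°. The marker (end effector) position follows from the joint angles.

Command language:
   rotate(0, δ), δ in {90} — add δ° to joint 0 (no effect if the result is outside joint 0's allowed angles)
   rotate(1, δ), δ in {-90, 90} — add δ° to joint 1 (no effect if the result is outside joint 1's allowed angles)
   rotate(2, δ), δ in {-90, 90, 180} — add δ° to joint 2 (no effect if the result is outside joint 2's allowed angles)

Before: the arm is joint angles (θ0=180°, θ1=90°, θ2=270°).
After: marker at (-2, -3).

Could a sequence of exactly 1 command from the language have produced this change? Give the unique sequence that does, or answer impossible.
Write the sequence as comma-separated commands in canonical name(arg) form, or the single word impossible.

from: joint angles (θ0=180°, θ1=90°, θ2=270°)
step 1 (rotate(2, 90)): joint angles (θ0=180°, θ1=90°, θ2=0°)
no rival 1-sequence matches.

rotate(2, 90)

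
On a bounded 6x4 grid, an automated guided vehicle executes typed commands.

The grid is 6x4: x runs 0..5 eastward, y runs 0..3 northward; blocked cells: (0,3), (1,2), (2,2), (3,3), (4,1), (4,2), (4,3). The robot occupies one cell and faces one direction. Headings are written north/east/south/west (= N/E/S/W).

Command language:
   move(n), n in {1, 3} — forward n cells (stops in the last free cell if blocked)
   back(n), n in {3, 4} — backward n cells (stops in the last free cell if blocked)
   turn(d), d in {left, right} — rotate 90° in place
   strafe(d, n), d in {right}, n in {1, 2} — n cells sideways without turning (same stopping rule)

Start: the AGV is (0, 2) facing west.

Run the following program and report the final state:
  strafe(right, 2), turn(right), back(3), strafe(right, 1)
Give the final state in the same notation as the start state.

(1, 0) facing north

from: (0, 2) facing west
t=1 strafe(right, 2) ⇒ (0, 2) facing west
t=2 turn(right) ⇒ (0, 2) facing north
t=3 back(3) ⇒ (0, 0) facing north
t=4 strafe(right, 1) ⇒ (1, 0) facing north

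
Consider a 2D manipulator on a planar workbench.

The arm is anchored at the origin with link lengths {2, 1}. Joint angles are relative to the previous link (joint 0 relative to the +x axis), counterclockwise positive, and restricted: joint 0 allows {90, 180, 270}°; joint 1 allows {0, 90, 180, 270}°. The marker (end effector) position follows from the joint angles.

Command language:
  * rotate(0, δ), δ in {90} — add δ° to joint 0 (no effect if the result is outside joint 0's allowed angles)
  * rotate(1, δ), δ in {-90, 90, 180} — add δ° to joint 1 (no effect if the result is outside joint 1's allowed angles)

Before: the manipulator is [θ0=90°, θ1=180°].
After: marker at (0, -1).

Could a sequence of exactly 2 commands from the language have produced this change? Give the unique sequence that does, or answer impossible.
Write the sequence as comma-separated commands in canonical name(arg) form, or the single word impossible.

rotate(0, 90), rotate(0, 90)

t0: [θ0=90°, θ1=180°]
[1] after rotate(0, 90): [θ0=180°, θ1=180°]
[2] after rotate(0, 90): [θ0=270°, θ1=180°]
uniquely the one of 16 2-step routes that fits.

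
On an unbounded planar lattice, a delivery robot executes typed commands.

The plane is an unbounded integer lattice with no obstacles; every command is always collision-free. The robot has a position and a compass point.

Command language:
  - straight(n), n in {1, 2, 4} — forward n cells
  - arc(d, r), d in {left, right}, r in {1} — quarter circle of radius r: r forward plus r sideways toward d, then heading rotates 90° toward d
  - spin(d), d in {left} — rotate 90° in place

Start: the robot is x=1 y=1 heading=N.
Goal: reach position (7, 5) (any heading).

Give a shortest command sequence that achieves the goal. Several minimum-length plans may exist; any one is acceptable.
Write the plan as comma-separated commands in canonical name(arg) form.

start: x=1 y=1 heading=N
step 1 (straight(2)): x=1 y=3 heading=N
step 2 (arc(right, 1)): x=2 y=4 heading=E
step 3 (straight(4)): x=6 y=4 heading=E
step 4 (arc(left, 1)): x=7 y=5 heading=N
nothing shorter than 4 reaches the goal.

straight(2), arc(right, 1), straight(4), arc(left, 1)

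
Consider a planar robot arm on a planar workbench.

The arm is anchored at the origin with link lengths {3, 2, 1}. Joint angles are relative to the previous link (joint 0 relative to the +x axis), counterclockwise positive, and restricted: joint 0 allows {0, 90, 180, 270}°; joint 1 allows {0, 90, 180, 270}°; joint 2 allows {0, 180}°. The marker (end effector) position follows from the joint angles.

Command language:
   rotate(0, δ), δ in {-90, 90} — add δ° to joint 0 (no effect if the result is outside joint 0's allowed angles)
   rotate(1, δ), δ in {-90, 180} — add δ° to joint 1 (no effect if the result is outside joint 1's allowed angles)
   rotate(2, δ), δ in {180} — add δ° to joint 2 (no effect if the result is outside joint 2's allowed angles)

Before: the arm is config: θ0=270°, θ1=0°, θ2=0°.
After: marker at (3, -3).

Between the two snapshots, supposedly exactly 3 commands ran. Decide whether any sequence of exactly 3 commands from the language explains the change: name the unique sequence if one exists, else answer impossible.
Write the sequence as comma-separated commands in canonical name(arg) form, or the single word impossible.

begin: config: θ0=270°, θ1=0°, θ2=0°
1. rotate(1, -90) → config: θ0=270°, θ1=270°, θ2=0°
2. rotate(1, -90) → config: θ0=270°, θ1=180°, θ2=0°
3. rotate(1, -90) → config: θ0=270°, θ1=90°, θ2=0°
no other 3-command option fits: unique.

rotate(1, -90), rotate(1, -90), rotate(1, -90)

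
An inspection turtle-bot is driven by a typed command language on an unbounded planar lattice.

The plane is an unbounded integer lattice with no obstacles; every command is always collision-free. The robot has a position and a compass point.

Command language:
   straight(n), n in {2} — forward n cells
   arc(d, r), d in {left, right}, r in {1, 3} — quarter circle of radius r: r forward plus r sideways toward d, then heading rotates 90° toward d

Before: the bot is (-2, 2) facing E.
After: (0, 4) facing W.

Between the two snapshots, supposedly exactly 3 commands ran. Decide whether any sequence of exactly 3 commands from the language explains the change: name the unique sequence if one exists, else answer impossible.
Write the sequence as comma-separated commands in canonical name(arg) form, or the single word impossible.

key: running arc(left, 1) before straight(2) would end elsewhere — order is forced
start: (-2, 2) facing E
step 1 (straight(2)): (0, 2) facing E
step 2 (arc(left, 1)): (1, 3) facing N
step 3 (arc(left, 1)): (0, 4) facing W
no rival 3-sequence matches.

straight(2), arc(left, 1), arc(left, 1)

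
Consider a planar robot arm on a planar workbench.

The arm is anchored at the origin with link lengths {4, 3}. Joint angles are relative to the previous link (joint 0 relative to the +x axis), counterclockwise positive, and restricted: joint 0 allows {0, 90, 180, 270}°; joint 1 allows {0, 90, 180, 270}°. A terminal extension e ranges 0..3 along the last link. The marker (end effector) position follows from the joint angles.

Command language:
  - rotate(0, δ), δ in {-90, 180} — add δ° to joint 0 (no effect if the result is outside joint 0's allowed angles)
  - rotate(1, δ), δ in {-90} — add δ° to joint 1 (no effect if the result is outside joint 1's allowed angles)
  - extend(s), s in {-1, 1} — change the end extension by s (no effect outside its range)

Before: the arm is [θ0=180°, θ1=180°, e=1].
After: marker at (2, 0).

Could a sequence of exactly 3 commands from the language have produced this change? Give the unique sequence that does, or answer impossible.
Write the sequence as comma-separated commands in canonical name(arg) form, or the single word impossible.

start: [θ0=180°, θ1=180°, e=1]
1. extend(1) → [θ0=180°, θ1=180°, e=2]
2. extend(1) → [θ0=180°, θ1=180°, e=3]
3. extend(1) → [θ0=180°, θ1=180°, e=3]
all 125 alternatives checked — unique.

extend(1), extend(1), extend(1)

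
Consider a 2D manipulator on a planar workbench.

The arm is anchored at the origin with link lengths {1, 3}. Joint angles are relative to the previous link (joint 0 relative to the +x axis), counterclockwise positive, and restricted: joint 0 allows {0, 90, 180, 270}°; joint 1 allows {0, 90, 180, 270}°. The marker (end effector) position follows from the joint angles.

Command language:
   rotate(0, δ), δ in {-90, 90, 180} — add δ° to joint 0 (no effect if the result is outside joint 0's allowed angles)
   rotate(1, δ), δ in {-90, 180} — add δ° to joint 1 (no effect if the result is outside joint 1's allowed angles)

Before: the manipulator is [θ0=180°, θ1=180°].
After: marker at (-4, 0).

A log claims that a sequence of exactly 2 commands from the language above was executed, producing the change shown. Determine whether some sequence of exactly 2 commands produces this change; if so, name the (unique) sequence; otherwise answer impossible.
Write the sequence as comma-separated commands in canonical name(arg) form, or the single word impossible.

rotate(1, -90), rotate(1, -90)

initial: [θ0=180°, θ1=180°]
1. rotate(1, -90) → [θ0=180°, θ1=90°]
2. rotate(1, -90) → [θ0=180°, θ1=0°]
no rival 2-sequence matches.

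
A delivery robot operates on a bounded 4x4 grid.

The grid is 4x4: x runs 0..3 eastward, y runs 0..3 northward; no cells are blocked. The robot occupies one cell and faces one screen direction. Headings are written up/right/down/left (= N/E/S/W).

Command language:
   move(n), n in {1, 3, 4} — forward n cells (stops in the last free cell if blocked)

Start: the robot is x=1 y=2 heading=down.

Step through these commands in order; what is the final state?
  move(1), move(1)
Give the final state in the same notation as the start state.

x=1 y=0 heading=down

from: x=1 y=2 heading=down
t=1 move(1) ⇒ x=1 y=1 heading=down
t=2 move(1) ⇒ x=1 y=0 heading=down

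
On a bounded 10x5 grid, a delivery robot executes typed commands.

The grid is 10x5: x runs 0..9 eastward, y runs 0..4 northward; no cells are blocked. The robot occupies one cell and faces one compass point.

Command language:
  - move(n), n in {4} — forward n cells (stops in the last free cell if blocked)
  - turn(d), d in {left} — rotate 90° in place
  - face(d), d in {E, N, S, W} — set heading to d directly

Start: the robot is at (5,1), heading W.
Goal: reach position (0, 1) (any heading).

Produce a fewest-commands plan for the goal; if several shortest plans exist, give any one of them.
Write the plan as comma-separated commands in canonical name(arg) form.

from: at (5,1), heading W
[1] after move(4): at (1,1), heading W
[2] after move(4): at (0,1), heading W
minimal: 2 command(s), checked below 2.

move(4), move(4)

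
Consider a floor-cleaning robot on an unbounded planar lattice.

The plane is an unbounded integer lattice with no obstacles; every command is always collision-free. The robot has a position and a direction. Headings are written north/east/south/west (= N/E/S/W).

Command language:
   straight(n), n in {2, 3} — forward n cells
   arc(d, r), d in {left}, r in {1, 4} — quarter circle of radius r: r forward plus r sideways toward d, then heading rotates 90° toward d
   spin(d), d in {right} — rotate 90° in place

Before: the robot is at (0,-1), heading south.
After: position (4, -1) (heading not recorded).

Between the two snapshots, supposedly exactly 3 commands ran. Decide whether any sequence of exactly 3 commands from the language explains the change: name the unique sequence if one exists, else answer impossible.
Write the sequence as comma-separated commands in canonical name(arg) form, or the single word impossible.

from: at (0,-1), heading south
step 1 (arc(left, 1)): at (1,-2), heading east
step 2 (straight(2)): at (3,-2), heading east
step 3 (arc(left, 1)): at (4,-1), heading north
no rival 3-sequence matches.

arc(left, 1), straight(2), arc(left, 1)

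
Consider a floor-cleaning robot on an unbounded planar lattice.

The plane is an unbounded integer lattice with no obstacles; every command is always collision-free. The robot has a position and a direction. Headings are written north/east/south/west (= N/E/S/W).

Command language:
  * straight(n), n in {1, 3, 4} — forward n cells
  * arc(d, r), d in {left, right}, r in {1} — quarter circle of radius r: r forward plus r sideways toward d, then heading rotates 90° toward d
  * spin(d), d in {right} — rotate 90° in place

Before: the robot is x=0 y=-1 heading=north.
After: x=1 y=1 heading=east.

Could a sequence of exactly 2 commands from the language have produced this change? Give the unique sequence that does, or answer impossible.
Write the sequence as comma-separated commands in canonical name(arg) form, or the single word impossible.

key: order matters: swapping straight(1) and arc(right, 1) lands elsewhere
t0: x=0 y=-1 heading=north
1. straight(1) → x=0 y=0 heading=north
2. arc(right, 1) → x=1 y=1 heading=east
uniquely the one of 36 2-step routes that fits.

straight(1), arc(right, 1)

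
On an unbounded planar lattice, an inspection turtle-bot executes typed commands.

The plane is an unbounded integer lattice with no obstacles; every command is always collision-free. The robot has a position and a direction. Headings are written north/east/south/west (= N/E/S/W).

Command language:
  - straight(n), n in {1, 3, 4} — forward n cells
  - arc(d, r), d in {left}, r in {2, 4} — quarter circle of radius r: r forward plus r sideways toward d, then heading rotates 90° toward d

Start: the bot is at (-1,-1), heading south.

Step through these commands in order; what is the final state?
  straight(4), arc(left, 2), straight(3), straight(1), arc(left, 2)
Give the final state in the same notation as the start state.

begin: at (-1,-1), heading south
step 1 (straight(4)): at (-1,-5), heading south
step 2 (arc(left, 2)): at (1,-7), heading east
step 3 (straight(3)): at (4,-7), heading east
step 4 (straight(1)): at (5,-7), heading east
step 5 (arc(left, 2)): at (7,-5), heading north

at (7,-5), heading north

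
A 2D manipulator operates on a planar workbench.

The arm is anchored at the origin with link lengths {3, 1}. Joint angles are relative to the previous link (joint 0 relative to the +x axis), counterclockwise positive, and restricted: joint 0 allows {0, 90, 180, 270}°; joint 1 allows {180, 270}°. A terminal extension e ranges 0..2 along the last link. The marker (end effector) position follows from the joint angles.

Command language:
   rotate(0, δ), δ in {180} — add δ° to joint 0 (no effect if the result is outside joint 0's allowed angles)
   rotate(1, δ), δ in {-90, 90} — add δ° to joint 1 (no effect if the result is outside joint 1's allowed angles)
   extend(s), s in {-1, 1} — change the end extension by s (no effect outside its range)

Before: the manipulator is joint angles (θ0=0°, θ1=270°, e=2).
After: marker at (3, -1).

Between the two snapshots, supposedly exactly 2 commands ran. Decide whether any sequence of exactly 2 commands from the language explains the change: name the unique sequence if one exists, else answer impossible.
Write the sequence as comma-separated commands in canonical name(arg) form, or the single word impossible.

begin: joint angles (θ0=0°, θ1=270°, e=2)
step 1 (extend(-1)): joint angles (θ0=0°, θ1=270°, e=1)
step 2 (extend(-1)): joint angles (θ0=0°, θ1=270°, e=0)
no other 2-command option fits: unique.

extend(-1), extend(-1)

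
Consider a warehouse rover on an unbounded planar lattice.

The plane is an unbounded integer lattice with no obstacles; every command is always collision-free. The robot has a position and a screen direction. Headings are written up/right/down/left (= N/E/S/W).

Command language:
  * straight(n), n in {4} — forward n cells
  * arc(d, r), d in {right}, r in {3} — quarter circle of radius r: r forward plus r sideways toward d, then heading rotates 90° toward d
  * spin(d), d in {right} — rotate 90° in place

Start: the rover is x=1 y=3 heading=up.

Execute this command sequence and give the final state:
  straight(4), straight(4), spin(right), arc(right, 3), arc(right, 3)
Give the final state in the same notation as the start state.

start: x=1 y=3 heading=up
t=1 straight(4) ⇒ x=1 y=7 heading=up
t=2 straight(4) ⇒ x=1 y=11 heading=up
t=3 spin(right) ⇒ x=1 y=11 heading=right
t=4 arc(right, 3) ⇒ x=4 y=8 heading=down
t=5 arc(right, 3) ⇒ x=1 y=5 heading=left

x=1 y=5 heading=left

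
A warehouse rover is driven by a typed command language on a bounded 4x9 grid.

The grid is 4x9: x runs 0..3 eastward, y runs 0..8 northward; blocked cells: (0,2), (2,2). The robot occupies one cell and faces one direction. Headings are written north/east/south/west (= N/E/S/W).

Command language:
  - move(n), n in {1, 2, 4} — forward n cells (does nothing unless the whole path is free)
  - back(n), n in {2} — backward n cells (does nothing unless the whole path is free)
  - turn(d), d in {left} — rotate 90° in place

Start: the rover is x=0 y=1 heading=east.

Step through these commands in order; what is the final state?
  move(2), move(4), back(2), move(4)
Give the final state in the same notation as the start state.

x=0 y=1 heading=east

initial: x=0 y=1 heading=east
1. move(2) → x=2 y=1 heading=east
2. move(4) → x=2 y=1 heading=east
3. back(2) → x=0 y=1 heading=east
4. move(4) → x=0 y=1 heading=east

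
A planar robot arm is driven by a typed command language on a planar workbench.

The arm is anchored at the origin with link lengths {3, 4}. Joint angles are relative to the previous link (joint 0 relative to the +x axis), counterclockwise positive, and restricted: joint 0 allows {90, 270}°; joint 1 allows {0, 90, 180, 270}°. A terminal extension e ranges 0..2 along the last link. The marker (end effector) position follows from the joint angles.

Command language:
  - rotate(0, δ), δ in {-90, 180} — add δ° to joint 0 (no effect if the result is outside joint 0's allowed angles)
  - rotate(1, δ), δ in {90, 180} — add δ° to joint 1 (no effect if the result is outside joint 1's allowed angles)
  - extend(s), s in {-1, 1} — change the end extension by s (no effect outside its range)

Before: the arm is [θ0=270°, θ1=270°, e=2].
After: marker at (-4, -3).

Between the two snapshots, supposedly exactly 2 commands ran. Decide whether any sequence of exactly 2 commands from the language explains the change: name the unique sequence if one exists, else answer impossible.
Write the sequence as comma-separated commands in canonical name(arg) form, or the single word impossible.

start: [θ0=270°, θ1=270°, e=2]
[1] after extend(-1): [θ0=270°, θ1=270°, e=1]
[2] after extend(-1): [θ0=270°, θ1=270°, e=0]
no other 2-command option fits: unique.

extend(-1), extend(-1)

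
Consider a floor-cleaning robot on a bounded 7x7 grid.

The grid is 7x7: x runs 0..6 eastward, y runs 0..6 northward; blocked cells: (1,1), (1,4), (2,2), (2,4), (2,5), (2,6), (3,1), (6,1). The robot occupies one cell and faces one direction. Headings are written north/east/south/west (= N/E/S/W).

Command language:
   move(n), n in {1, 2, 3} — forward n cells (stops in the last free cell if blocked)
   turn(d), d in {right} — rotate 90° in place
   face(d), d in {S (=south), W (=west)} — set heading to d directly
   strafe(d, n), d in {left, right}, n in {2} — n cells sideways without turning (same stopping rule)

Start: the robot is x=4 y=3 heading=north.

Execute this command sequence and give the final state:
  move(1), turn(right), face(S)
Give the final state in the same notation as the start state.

initial: x=4 y=3 heading=north
t=1 move(1) ⇒ x=4 y=4 heading=north
t=2 turn(right) ⇒ x=4 y=4 heading=east
t=3 face(S) ⇒ x=4 y=4 heading=south

x=4 y=4 heading=south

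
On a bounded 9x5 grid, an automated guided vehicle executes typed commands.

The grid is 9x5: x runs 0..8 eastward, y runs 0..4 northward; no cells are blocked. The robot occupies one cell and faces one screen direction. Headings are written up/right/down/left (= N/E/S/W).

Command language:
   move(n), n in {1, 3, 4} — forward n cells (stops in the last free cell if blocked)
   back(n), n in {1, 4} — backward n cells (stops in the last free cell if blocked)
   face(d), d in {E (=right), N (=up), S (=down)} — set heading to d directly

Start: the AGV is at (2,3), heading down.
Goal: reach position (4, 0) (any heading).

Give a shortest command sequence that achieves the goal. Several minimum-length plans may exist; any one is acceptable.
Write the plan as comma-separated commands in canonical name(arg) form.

start: at (2,3), heading down
t=1 move(3) ⇒ at (2,0), heading down
t=2 face(E) ⇒ at (2,0), heading right
t=3 move(3) ⇒ at (5,0), heading right
t=4 back(1) ⇒ at (4,0), heading right
no 3-step plan works, so 4 is optimal.

move(3), face(E), move(3), back(1)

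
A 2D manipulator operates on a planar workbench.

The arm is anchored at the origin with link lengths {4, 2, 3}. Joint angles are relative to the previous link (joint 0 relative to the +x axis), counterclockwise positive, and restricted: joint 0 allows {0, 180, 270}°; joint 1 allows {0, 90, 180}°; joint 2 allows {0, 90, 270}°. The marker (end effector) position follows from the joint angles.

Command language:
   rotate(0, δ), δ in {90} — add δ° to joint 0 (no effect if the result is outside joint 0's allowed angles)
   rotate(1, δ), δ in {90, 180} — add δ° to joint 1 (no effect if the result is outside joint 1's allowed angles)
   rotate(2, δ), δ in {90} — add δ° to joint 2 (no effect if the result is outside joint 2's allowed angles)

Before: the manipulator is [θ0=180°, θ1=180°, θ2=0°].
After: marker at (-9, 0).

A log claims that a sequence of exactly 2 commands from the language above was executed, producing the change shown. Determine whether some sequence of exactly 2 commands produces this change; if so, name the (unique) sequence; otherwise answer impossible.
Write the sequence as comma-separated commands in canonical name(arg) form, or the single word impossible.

key: order matters: swapping rotate(1, 90) and rotate(1, 180) lands elsewhere
t0: [θ0=180°, θ1=180°, θ2=0°]
t=1 rotate(1, 90) ⇒ [θ0=180°, θ1=180°, θ2=0°]
t=2 rotate(1, 180) ⇒ [θ0=180°, θ1=0°, θ2=0°]
no rival 2-sequence matches.

rotate(1, 90), rotate(1, 180)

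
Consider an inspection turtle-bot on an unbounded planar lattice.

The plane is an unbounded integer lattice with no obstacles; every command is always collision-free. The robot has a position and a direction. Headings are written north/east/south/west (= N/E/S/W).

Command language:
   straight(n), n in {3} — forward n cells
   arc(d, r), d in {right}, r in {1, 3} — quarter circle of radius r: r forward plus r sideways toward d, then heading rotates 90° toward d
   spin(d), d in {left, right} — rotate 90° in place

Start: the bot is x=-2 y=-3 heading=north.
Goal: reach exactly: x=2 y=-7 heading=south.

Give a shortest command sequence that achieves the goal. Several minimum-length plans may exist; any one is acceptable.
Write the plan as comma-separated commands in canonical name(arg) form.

start: x=-2 y=-3 heading=north
1. arc(right, 3) → x=1 y=0 heading=east
2. arc(right, 1) → x=2 y=-1 heading=south
3. straight(3) → x=2 y=-4 heading=south
4. straight(3) → x=2 y=-7 heading=south
no 3-step plan works, so 4 is optimal.

arc(right, 3), arc(right, 1), straight(3), straight(3)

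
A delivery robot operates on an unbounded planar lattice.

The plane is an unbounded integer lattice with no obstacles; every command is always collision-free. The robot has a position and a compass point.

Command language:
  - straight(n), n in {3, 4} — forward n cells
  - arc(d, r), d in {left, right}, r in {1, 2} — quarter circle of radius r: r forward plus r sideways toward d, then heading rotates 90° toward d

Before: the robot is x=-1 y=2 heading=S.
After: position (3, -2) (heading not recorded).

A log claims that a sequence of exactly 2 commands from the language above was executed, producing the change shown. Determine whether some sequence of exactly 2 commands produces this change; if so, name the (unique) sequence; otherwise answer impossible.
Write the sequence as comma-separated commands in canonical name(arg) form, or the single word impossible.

arc(left, 2), arc(right, 2)

key: order matters: swapping arc(left, 2) and arc(right, 2) lands elsewhere
begin: x=-1 y=2 heading=S
t=1 arc(left, 2) ⇒ x=1 y=0 heading=E
t=2 arc(right, 2) ⇒ x=3 y=-2 heading=S
no other 2-command option fits: unique.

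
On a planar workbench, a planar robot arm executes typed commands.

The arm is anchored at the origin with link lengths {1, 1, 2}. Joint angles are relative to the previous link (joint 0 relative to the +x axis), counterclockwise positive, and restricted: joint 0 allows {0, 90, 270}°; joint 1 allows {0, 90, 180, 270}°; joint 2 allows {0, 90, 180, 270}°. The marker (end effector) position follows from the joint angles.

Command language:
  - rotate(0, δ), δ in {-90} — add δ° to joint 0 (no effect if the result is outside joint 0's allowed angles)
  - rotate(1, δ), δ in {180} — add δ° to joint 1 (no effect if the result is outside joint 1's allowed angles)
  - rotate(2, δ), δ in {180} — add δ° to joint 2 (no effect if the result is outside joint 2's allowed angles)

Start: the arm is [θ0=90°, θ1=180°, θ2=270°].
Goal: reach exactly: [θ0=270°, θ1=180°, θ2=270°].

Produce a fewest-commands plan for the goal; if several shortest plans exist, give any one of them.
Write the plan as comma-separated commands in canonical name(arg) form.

begin: [θ0=90°, θ1=180°, θ2=270°]
[1] after rotate(0, -90): [θ0=0°, θ1=180°, θ2=270°]
[2] after rotate(0, -90): [θ0=270°, θ1=180°, θ2=270°]
nothing shorter than 2 reaches the goal.

rotate(0, -90), rotate(0, -90)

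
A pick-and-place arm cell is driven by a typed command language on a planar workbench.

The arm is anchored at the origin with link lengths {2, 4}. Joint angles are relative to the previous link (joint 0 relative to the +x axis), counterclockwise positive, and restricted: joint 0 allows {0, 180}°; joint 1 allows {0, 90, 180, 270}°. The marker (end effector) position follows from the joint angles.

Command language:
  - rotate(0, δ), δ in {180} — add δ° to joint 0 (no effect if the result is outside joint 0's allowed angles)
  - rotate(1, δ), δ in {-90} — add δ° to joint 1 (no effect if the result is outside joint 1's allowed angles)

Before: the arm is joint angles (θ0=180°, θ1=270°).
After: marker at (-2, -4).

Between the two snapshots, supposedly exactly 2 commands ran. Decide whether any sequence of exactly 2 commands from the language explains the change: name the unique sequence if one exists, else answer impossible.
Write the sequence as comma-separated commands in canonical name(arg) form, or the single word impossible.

from: joint angles (θ0=180°, θ1=270°)
t=1 rotate(1, -90) ⇒ joint angles (θ0=180°, θ1=180°)
t=2 rotate(1, -90) ⇒ joint angles (θ0=180°, θ1=90°)
uniquely the one of 4 2-step routes that fits.

rotate(1, -90), rotate(1, -90)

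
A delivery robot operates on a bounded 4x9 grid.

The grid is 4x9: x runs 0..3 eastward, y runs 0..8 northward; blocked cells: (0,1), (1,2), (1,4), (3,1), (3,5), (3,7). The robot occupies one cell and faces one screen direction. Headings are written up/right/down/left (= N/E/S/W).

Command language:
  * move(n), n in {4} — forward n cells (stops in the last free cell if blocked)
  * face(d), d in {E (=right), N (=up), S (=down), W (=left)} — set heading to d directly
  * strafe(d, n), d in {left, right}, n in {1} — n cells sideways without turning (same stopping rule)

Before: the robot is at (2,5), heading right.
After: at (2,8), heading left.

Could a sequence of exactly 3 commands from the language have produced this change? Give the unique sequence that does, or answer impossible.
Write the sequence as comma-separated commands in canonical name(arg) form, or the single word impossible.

face(N), move(4), face(W)

key: position moved to (2,8) AND the heading swung to W — translation plus rotation needed
begin: at (2,5), heading right
[1] after face(N): at (2,5), heading up
[2] after move(4): at (2,8), heading up
[3] after face(W): at (2,8), heading left
all 343 alternatives checked — unique.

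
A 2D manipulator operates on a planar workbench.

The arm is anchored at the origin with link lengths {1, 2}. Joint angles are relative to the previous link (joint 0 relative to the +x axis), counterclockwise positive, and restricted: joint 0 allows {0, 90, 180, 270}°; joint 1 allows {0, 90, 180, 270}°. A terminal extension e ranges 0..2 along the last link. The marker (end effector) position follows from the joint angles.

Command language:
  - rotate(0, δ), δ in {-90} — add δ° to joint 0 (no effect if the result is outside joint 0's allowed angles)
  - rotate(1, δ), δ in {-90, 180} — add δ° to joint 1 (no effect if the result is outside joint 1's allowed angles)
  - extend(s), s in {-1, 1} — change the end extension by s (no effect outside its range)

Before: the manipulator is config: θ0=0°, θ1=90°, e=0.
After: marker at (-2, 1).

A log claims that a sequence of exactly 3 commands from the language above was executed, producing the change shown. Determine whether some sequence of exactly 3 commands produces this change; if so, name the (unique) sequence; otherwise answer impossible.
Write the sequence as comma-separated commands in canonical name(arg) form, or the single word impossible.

begin: config: θ0=0°, θ1=90°, e=0
1. rotate(0, -90) → config: θ0=270°, θ1=90°, e=0
2. rotate(0, -90) → config: θ0=180°, θ1=90°, e=0
3. rotate(0, -90) → config: θ0=90°, θ1=90°, e=0
no other 3-command option fits: unique.

rotate(0, -90), rotate(0, -90), rotate(0, -90)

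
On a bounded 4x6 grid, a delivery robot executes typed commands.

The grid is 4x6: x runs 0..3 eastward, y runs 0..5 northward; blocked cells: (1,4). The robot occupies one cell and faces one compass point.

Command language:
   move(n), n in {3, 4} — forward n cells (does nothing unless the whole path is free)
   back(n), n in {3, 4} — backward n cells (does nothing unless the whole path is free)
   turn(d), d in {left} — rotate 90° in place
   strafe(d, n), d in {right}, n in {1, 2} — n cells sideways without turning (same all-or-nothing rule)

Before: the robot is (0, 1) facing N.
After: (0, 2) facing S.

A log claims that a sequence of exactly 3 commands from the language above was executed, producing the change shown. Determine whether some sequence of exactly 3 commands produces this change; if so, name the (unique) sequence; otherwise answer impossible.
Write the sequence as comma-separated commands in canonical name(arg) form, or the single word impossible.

turn(left), strafe(right, 1), turn(left)

key: position moved to (0,2) AND the heading swung to S — translation plus rotation needed
from: (0, 1) facing N
step 1 (turn(left)): (0, 1) facing W
step 2 (strafe(right, 1)): (0, 2) facing W
step 3 (turn(left)): (0, 2) facing S
no rival 3-sequence matches.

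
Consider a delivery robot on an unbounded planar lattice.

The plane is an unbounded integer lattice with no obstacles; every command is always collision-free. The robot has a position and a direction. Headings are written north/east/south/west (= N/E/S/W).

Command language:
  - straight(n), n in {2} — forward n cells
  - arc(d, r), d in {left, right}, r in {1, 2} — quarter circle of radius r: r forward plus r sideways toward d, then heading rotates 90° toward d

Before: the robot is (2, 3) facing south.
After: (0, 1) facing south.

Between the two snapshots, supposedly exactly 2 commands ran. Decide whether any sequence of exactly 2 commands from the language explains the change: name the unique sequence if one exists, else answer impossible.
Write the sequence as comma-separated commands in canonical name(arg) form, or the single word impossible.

key: still facing S at the end — net rotation zero over 2 steps
initial: (2, 3) facing south
1. arc(right, 1) → (1, 2) facing west
2. arc(left, 1) → (0, 1) facing south
no other 2-command option fits: unique.

arc(right, 1), arc(left, 1)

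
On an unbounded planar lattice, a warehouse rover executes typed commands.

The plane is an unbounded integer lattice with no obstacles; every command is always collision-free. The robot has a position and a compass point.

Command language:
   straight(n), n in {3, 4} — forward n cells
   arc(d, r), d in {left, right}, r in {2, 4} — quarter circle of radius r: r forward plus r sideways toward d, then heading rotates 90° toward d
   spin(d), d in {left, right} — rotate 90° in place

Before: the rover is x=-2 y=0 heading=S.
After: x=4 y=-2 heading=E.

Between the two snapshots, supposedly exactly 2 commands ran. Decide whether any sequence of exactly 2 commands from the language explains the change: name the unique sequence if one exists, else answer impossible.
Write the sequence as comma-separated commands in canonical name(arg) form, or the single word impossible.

arc(left, 2), straight(4)

key: cell and facing (now E) both changed — the 2 commands mix motion and turning
initial: x=-2 y=0 heading=S
[1] after arc(left, 2): x=0 y=-2 heading=E
[2] after straight(4): x=4 y=-2 heading=E
all 64 alternatives checked — unique.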